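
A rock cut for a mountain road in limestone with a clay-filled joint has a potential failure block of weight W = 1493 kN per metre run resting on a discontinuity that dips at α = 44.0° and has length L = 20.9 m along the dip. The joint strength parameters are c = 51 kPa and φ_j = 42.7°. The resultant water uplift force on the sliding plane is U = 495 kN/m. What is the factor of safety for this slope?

FS = 1.54

Resolving the block weight along and normal to the plane and applying the Mohr–Coulomb strength on the joint:
N' = W cosα − U = 1493·cos44.0° − 495 = 579.0 kN/m
Driving force T = W sinα = 1493·sin44.0° = 1037.1 kN/m
Resisting force R = c·L + N'·tanφ_j = 51·20.9 + 579.0·tan42.7° = 1065.9 + 534.3 = 1600.2 kN/m
FS = R / T = 1600.2 / 1037.1 = 1.543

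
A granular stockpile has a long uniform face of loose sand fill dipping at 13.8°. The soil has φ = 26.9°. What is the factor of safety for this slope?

FS = 2.07

For a dry cohesionless infinite slope the factor of safety is FS = tanφ / tanβ.
FS = tan26.9° / tan13.8° = 0.5073 / 0.2456 = 2.065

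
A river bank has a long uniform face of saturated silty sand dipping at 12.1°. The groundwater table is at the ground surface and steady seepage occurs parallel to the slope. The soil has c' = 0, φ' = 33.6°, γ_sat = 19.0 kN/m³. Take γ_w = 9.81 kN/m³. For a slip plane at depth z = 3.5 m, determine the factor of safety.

With seepage parallel to the slope and the water table at the surface, the effective normal stress on the slip plane uses the buoyant unit weight γ' = γ_sat − γ_w while the driving shear stress uses γ_sat:
FS = [c' + γ' z cos²β tanφ'] / [γ_sat z sinβ cosβ]
(For c' = 0 this reduces to FS = (γ'/γ_sat)·tanφ'/tanβ.)
γ' = 19.0 − 9.81 = 9.19 kN/m³
Numerator = 0.0 + 9.19·3.5·cos²12.1°·tan33.6° = 0.0 + 9.19·3.5·0.9561·0.6644 = 20.431 kPa
Denominator = 19.0·3.5·sin12.1°·cos12.1° = 19.0·3.5·0.2096·0.9778 = 13.630 kPa
FS = 20.431 / 13.630 = 1.499

FS = 1.50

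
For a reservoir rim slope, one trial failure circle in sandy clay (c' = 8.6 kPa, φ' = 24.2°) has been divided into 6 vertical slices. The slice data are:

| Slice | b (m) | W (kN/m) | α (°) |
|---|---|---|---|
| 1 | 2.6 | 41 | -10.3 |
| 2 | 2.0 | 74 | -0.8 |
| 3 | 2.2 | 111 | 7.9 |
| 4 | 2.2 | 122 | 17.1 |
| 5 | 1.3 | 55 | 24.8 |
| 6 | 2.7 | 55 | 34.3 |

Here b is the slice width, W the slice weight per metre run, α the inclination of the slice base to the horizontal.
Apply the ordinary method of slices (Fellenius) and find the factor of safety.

FS = 3.26

Ordinary method of slices: FS = Σ[c'·Δl_i + (W_i cosα_i)·tanφ'] / Σ W_i sinα_i, with Δl_i = b_i / cosα_i.
Slice 1: Δl = 2.6/cos(-10.3°) = 2.643 m; N'_1 = 41·cos(-10.3°) = 40.3; c'Δl = 22.73; W sinα = -7.3
Slice 2: Δl = 2.0/cos(-0.8°) = 2.000 m; N'_2 = 74·cos(-0.8°) = 74.0; c'Δl = 17.20; W sinα = -1.0
Slice 3: Δl = 2.2/cos7.9° = 2.221 m; N'_3 = 111·cos7.9° = 109.9; c'Δl = 19.10; W sinα = 15.3
Slice 4: Δl = 2.2/cos17.1° = 2.302 m; N'_4 = 122·cos17.1° = 116.6; c'Δl = 19.80; W sinα = 35.9
Slice 5: Δl = 1.3/cos24.8° = 1.432 m; N'_5 = 55·cos24.8° = 49.9; c'Δl = 12.32; W sinα = 23.1
Slice 6: Δl = 2.7/cos34.3° = 3.268 m; N'_6 = 55·cos34.3° = 45.4; c'Δl = 28.11; W sinα = 31.0
Σc'Δl = 119.2 kN/m; ΣN' = 436.2 kN/m; ΣW sinα = 96.8 kN/m
Resisting = 119.2 + 436.2·tan24.2° = 119.2 + 196.1 = 315.3 kN/m
FS = 315.3 / 96.8 = 3.256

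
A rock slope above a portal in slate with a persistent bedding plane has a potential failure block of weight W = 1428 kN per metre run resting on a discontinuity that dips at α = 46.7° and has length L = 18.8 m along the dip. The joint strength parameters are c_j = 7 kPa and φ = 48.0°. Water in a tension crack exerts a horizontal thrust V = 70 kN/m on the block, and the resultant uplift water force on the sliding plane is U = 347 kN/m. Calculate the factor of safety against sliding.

Resolving the block weight along and normal to the plane and applying the Mohr–Coulomb strength on the joint:
N' = W cosα − U − V sinα = 1428·cos46.7° − 347 − 70·sin46.7° = 581.4 kN/m
Driving force T = W sinα + V cosα = 1428·sin46.7° + 70·cos46.7° = 1087.3 kN/m
Resisting force R = c_j·L + N'·tanφ = 7·18.8 + 581.4·tan48.0° = 131.6 + 645.7 = 777.3 kN/m
FS = R / T = 777.3 / 1087.3 = 0.715

FS = 0.71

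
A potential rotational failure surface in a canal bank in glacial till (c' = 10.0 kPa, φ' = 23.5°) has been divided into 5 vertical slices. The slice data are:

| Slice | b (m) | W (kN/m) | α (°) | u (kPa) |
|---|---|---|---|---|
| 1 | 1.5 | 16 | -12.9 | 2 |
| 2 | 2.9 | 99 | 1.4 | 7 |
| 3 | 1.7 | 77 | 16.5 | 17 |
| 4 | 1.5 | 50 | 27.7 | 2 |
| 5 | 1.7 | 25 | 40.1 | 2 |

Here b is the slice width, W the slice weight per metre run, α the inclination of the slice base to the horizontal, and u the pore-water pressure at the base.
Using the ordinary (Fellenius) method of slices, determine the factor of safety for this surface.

FS = 3.07

Ordinary method of slices: FS = Σ[c'·Δl_i + (W_i cosα_i − u_i·Δl_i)·tanφ'] / Σ W_i sinα_i, with Δl_i = b_i / cosα_i.
Slice 1: Δl = 1.5/cos(-12.9°) = 1.539 m; N'_1 = 16·cos(-12.9°) − 2·1.539 = 12.5; c'Δl = 15.39; W sinα = -3.6
Slice 2: Δl = 2.9/cos1.4° = 2.901 m; N'_2 = 99·cos1.4° − 7·2.901 = 78.7; c'Δl = 29.01; W sinα = 2.4
Slice 3: Δl = 1.7/cos16.5° = 1.773 m; N'_3 = 77·cos16.5° − 17·1.773 = 43.7; c'Δl = 17.73; W sinα = 21.9
Slice 4: Δl = 1.5/cos27.7° = 1.694 m; N'_4 = 50·cos27.7° − 2·1.694 = 40.9; c'Δl = 16.94; W sinα = 23.2
Slice 5: Δl = 1.7/cos40.1° = 2.222 m; N'_5 = 25·cos40.1° − 2·2.222 = 14.7; c'Δl = 22.22; W sinα = 16.1
Σc'Δl = 101.3 kN/m; ΣN' = 190.4 kN/m; ΣW sinα = 60.1 kN/m
Resisting = 101.3 + 190.4·tan23.5° = 101.3 + 82.8 = 184.1 kN/m
FS = 184.1 / 60.1 = 3.065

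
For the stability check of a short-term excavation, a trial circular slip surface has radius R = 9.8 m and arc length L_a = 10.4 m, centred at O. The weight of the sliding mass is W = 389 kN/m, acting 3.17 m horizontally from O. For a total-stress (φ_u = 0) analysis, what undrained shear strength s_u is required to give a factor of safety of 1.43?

FS = s_u·L_a·R / (W·d), so s_u = FS·W·d / (L_a·R).
s_u = 1.43·389·3.17 / (10.40·9.8) = 1763.4 / 101.92 = 17.30 kPa

s_u = 17.3 kPa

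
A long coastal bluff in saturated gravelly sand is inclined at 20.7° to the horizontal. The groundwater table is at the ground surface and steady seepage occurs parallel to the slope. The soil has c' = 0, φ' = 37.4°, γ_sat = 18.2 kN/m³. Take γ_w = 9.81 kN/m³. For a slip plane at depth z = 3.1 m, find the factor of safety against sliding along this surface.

With seepage parallel to the slope and the water table at the surface, the effective normal stress on the slip plane uses the buoyant unit weight γ' = γ_sat − γ_w while the driving shear stress uses γ_sat:
FS = [c' + γ' z cos²β tanφ'] / [γ_sat z sinβ cosβ]
(For c' = 0 this reduces to FS = (γ'/γ_sat)·tanφ'/tanβ.)
γ' = 18.2 − 9.81 = 8.39 kN/m³
Numerator = 0.0 + 8.39·3.1·cos²20.7°·tan37.4° = 0.0 + 8.39·3.1·0.8751·0.7646 = 17.401 kPa
Denominator = 18.2·3.1·sin20.7°·cos20.7° = 18.2·3.1·0.3535·0.9354 = 18.656 kPa
FS = 17.401 / 18.656 = 0.933

FS = 0.93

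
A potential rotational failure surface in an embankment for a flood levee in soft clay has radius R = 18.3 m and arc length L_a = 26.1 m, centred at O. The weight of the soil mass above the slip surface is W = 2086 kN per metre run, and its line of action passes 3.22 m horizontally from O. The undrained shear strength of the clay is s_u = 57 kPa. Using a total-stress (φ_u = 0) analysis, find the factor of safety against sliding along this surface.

Taking moments about the centre O, the resisting moment is provided by the undrained shear strength acting along the arc:
M_R = s_u·L_a·R = 57·26.10·18.3 = 27224.9 kN·m/m
M_D = W·d = 2086·3.22 = 6716.9 kN·m/m
FS = M_R / M_D = 27224.9 / 6716.9 = 4.053

FS = 4.05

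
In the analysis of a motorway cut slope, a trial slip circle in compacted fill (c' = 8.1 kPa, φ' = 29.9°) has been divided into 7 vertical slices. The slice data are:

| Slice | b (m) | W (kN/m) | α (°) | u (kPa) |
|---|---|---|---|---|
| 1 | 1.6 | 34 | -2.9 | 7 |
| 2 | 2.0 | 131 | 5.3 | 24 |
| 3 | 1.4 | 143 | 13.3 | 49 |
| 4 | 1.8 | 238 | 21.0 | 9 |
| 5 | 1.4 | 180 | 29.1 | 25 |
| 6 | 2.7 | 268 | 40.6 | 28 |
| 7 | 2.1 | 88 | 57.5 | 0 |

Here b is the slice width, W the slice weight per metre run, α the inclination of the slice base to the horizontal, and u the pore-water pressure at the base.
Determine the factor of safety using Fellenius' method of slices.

Ordinary method of slices: FS = Σ[c'·Δl_i + (W_i cosα_i − u_i·Δl_i)·tanφ'] / Σ W_i sinα_i, with Δl_i = b_i / cosα_i.
Slice 1: Δl = 1.6/cos(-2.9°) = 1.602 m; N'_1 = 34·cos(-2.9°) − 7·1.602 = 22.7; c'Δl = 12.98; W sinα = -1.7
Slice 2: Δl = 2.0/cos5.3° = 2.009 m; N'_2 = 131·cos5.3° − 24·2.009 = 82.2; c'Δl = 16.27; W sinα = 12.1
Slice 3: Δl = 1.4/cos13.3° = 1.439 m; N'_3 = 143·cos13.3° − 49·1.439 = 68.7; c'Δl = 11.65; W sinα = 32.9
Slice 4: Δl = 1.8/cos21.0° = 1.928 m; N'_4 = 238·cos21.0° − 9·1.928 = 204.8; c'Δl = 15.62; W sinα = 85.3
Slice 5: Δl = 1.4/cos29.1° = 1.602 m; N'_5 = 180·cos29.1° − 25·1.602 = 117.2; c'Δl = 12.98; W sinα = 87.5
Slice 6: Δl = 2.7/cos40.6° = 3.556 m; N'_6 = 268·cos40.6° − 28·3.556 = 103.9; c'Δl = 28.80; W sinα = 174.4
Slice 7: Δl = 2.1/cos57.5° = 3.908 m; N'_7 = 88·cos57.5° − 0·3.908 = 47.3; c'Δl = 31.66; W sinα = 74.2
Σc'Δl = 130.0 kN/m; ΣN' = 646.9 kN/m; ΣW sinα = 464.7 kN/m
Resisting = 130.0 + 646.9·tan29.9° = 130.0 + 372.0 = 501.9 kN/m
FS = 501.9 / 464.7 = 1.080

FS = 1.08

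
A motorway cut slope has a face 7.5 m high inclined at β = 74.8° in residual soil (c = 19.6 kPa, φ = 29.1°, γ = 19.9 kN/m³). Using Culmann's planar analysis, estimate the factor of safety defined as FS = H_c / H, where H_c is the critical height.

H_c = (4c/γ) · sinβ cosφ / [1 − cos(β − φ)]
    = (4·19.6/19.9) · sin74.8°·cos29.1° / [1 − cos45.7°]
    = 3.940 · 0.8432 / 0.3016 = 11.02 m
FS = H_c / H = 11.02 / 7.5 = 1.469

FS = 1.47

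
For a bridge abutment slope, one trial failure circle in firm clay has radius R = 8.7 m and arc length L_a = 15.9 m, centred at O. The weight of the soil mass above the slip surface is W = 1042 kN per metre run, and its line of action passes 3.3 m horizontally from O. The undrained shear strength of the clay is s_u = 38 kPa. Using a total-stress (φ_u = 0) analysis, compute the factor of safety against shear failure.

Taking moments about the centre O, the resisting moment is provided by the undrained shear strength acting along the arc:
M_R = s_u·L_a·R = 38·15.90·8.7 = 5256.5 kN·m/m
M_D = W·d = 1042·3.3 = 3438.6 kN·m/m
FS = M_R / M_D = 5256.5 / 3438.6 = 1.529

FS = 1.53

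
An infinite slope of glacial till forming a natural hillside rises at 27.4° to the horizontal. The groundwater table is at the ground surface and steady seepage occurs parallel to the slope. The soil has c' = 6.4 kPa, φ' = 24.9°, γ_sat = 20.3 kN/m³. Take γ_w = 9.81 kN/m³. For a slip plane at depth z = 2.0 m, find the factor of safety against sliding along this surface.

With seepage parallel to the slope and the water table at the surface, the effective normal stress on the slip plane uses the buoyant unit weight γ' = γ_sat − γ_w while the driving shear stress uses γ_sat:
FS = [c' + γ' z cos²β tanφ'] / [γ_sat z sinβ cosβ]
γ' = 20.3 − 9.81 = 10.49 kN/m³
Numerator = 6.4 + 10.49·2.0·cos²27.4°·tan24.9° = 6.4 + 10.49·2.0·0.7882·0.4642 = 14.076 kPa
Denominator = 20.3·2.0·sin27.4°·cos27.4° = 20.3·2.0·0.4602·0.8878 = 16.588 kPa
FS = 14.076 / 16.588 = 0.849

FS = 0.85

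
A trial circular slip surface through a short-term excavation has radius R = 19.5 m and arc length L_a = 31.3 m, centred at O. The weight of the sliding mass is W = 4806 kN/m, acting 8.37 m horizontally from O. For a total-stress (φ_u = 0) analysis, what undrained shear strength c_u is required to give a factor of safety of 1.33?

FS = c_u·L_a·R / (W·d), so c_u = FS·W·d / (L_a·R).
c_u = 1.33·4806·8.37 / (31.30·19.5) = 53500.9 / 610.35 = 87.66 kPa

c_u = 87.7 kPa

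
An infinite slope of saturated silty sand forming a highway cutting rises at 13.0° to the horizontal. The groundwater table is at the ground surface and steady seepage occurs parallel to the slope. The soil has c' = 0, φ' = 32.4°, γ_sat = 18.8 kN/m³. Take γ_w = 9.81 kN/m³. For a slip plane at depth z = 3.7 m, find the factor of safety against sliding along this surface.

With seepage parallel to the slope and the water table at the surface, the effective normal stress on the slip plane uses the buoyant unit weight γ' = γ_sat − γ_w while the driving shear stress uses γ_sat:
FS = [c' + γ' z cos²β tanφ'] / [γ_sat z sinβ cosβ]
(For c' = 0 this reduces to FS = (γ'/γ_sat)·tanφ'/tanβ.)
γ' = 18.8 − 9.81 = 8.99 kN/m³
Numerator = 0.0 + 8.99·3.7·cos²13.0°·tan32.4° = 0.0 + 8.99·3.7·0.9494·0.6346 = 20.041 kPa
Denominator = 18.8·3.7·sin13.0°·cos13.0° = 18.8·3.7·0.2250·0.9744 = 15.247 kPa
FS = 20.041 / 15.247 = 1.314

FS = 1.31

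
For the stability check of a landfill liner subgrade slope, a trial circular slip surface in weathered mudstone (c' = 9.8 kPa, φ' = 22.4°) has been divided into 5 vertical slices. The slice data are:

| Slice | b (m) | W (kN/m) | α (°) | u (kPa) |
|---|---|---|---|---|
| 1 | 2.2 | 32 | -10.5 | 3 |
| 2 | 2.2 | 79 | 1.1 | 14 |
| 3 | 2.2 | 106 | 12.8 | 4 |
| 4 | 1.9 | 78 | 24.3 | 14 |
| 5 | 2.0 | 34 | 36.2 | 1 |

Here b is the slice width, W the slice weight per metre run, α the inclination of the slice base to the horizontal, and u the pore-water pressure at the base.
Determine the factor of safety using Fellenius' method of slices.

Ordinary method of slices: FS = Σ[c'·Δl_i + (W_i cosα_i − u_i·Δl_i)·tanφ'] / Σ W_i sinα_i, with Δl_i = b_i / cosα_i.
Slice 1: Δl = 2.2/cos(-10.5°) = 2.237 m; N'_1 = 32·cos(-10.5°) − 3·2.237 = 24.8; c'Δl = 21.93; W sinα = -5.8
Slice 2: Δl = 2.2/cos1.1° = 2.200 m; N'_2 = 79·cos1.1° − 14·2.200 = 48.2; c'Δl = 21.56; W sinα = 1.5
Slice 3: Δl = 2.2/cos12.8° = 2.256 m; N'_3 = 106·cos12.8° − 4·2.256 = 94.3; c'Δl = 22.11; W sinα = 23.5
Slice 4: Δl = 1.9/cos24.3° = 2.085 m; N'_4 = 78·cos24.3° − 14·2.085 = 41.9; c'Δl = 20.43; W sinα = 32.1
Slice 5: Δl = 2.0/cos36.2° = 2.478 m; N'_5 = 34·cos36.2° − 1·2.478 = 25.0; c'Δl = 24.29; W sinα = 20.1
Σc'Δl = 110.3 kN/m; ΣN' = 234.1 kN/m; ΣW sinα = 71.3 kN/m
Resisting = 110.3 + 234.1·tan22.4° = 110.3 + 96.5 = 206.8 kN/m
FS = 206.8 / 71.3 = 2.899

FS = 2.90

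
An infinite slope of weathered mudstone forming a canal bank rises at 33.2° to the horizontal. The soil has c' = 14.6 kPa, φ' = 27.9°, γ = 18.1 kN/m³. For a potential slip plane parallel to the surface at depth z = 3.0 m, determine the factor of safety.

For an infinite slope with a slip plane parallel to the surface (no pore pressure): FS = [c' + γz cos²β tanφ'] / [γz sinβ cosβ].
γz = 18.1·3.0 = 54.30 kN/m²
Numerator = 14.6 + 54.30·cos²33.2°·tan27.9° = 14.6 + 54.30·0.7002·0.5295 = 34.730 kPa
Denominator = 54.30·sin33.2°·cos33.2° = 54.30·0.5476·0.8368 = 24.879 kPa
FS = 34.730 / 24.879 = 1.396

FS = 1.40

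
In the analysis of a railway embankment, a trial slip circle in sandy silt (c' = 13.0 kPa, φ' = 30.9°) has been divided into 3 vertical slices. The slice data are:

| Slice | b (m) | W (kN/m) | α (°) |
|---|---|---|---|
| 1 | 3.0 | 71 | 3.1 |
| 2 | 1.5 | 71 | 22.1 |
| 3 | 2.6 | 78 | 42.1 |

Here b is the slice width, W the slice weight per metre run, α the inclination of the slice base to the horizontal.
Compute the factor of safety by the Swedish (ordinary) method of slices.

Ordinary method of slices: FS = Σ[c'·Δl_i + (W_i cosα_i)·tanφ'] / Σ W_i sinα_i, with Δl_i = b_i / cosα_i.
Slice 1: Δl = 3.0/cos3.1° = 3.004 m; N'_1 = 71·cos3.1° = 70.9; c'Δl = 39.06; W sinα = 3.8
Slice 2: Δl = 1.5/cos22.1° = 1.619 m; N'_2 = 71·cos22.1° = 65.8; c'Δl = 21.05; W sinα = 26.7
Slice 3: Δl = 2.6/cos42.1° = 3.504 m; N'_3 = 78·cos42.1° = 57.9; c'Δl = 45.55; W sinα = 52.3
Σc'Δl = 105.7 kN/m; ΣN' = 194.6 kN/m; ΣW sinα = 82.8 kN/m
Resisting = 105.7 + 194.6·tan30.9° = 105.7 + 116.4 = 222.1 kN/m
FS = 222.1 / 82.8 = 2.681

FS = 2.68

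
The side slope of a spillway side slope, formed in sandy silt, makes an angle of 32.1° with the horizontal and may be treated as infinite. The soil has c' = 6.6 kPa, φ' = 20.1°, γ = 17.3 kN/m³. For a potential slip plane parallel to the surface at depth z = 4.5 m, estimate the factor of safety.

FS = 0.77

For an infinite slope with a slip plane parallel to the surface (no pore pressure): FS = [c' + γz cos²β tanφ'] / [γz sinβ cosβ].
γz = 17.3·4.5 = 77.85 kN/m²
Numerator = 6.6 + 77.85·cos²32.1°·tan20.1° = 6.6 + 77.85·0.7176·0.3659 = 27.044 kPa
Denominator = 77.85·sin32.1°·cos32.1° = 77.85·0.5314·0.8471 = 35.045 kPa
FS = 27.044 / 35.045 = 0.772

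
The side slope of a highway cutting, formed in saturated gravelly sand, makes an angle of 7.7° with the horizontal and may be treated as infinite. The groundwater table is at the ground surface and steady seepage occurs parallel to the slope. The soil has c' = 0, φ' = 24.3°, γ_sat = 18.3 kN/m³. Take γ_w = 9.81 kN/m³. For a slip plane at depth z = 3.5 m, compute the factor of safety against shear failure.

FS = 1.55

With seepage parallel to the slope and the water table at the surface, the effective normal stress on the slip plane uses the buoyant unit weight γ' = γ_sat − γ_w while the driving shear stress uses γ_sat:
FS = [c' + γ' z cos²β tanφ'] / [γ_sat z sinβ cosβ]
(For c' = 0 this reduces to FS = (γ'/γ_sat)·tanφ'/tanβ.)
γ' = 18.3 − 9.81 = 8.49 kN/m³
Numerator = 0.0 + 8.49·3.5·cos²7.7°·tan24.3° = 0.0 + 8.49·3.5·0.9820·0.4515 = 13.176 kPa
Denominator = 18.3·3.5·sin7.7°·cos7.7° = 18.3·3.5·0.1340·0.9910 = 8.504 kPa
FS = 13.176 / 8.504 = 1.549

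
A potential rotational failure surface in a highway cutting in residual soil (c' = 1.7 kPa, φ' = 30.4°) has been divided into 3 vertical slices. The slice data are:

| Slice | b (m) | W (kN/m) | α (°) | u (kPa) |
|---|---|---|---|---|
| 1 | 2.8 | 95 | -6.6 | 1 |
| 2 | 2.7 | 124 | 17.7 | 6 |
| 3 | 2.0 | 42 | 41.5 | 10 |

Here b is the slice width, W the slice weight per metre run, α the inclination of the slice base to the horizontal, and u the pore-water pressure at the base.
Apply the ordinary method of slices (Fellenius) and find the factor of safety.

FS = 2.38

Ordinary method of slices: FS = Σ[c'·Δl_i + (W_i cosα_i − u_i·Δl_i)·tanφ'] / Σ W_i sinα_i, with Δl_i = b_i / cosα_i.
Slice 1: Δl = 2.8/cos(-6.6°) = 2.819 m; N'_1 = 95·cos(-6.6°) − 1·2.819 = 91.6; c'Δl = 4.79; W sinα = -10.9
Slice 2: Δl = 2.7/cos17.7° = 2.834 m; N'_2 = 124·cos17.7° − 6·2.834 = 101.1; c'Δl = 4.82; W sinα = 37.7
Slice 3: Δl = 2.0/cos41.5° = 2.670 m; N'_3 = 42·cos41.5° − 10·2.670 = 4.8; c'Δl = 4.54; W sinα = 27.8
Σc'Δl = 14.1 kN/m; ΣN' = 197.4 kN/m; ΣW sinα = 54.6 kN/m
Resisting = 14.1 + 197.4·tan30.4° = 14.1 + 115.8 = 130.0 kN/m
FS = 130.0 / 54.6 = 2.380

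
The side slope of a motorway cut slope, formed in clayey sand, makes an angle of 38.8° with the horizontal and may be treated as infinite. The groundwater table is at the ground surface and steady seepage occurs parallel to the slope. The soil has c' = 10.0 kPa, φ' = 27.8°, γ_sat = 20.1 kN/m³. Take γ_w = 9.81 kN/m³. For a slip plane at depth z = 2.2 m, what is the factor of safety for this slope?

FS = 0.80

With seepage parallel to the slope and the water table at the surface, the effective normal stress on the slip plane uses the buoyant unit weight γ' = γ_sat − γ_w while the driving shear stress uses γ_sat:
FS = [c' + γ' z cos²β tanφ'] / [γ_sat z sinβ cosβ]
γ' = 20.1 − 9.81 = 10.29 kN/m³
Numerator = 10.0 + 10.29·2.2·cos²38.8°·tan27.8° = 10.0 + 10.29·2.2·0.6074·0.5272 = 17.249 kPa
Denominator = 20.1·2.2·sin38.8°·cos38.8° = 20.1·2.2·0.6266·0.7793 = 21.594 kPa
FS = 17.249 / 21.594 = 0.799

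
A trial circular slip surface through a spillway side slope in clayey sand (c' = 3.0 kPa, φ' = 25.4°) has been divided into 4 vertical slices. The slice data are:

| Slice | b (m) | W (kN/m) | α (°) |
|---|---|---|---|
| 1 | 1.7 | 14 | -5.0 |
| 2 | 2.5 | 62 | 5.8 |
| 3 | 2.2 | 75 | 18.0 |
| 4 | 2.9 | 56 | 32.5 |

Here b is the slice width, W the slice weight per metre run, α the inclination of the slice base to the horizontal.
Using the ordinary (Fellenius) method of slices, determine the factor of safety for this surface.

Ordinary method of slices: FS = Σ[c'·Δl_i + (W_i cosα_i)·tanφ'] / Σ W_i sinα_i, with Δl_i = b_i / cosα_i.
Slice 1: Δl = 1.7/cos(-5.0°) = 1.706 m; N'_1 = 14·cos(-5.0°) = 13.9; c'Δl = 5.12; W sinα = -1.2
Slice 2: Δl = 2.5/cos5.8° = 2.513 m; N'_2 = 62·cos5.8° = 61.7; c'Δl = 7.54; W sinα = 6.3
Slice 3: Δl = 2.2/cos18.0° = 2.313 m; N'_3 = 75·cos18.0° = 71.3; c'Δl = 6.94; W sinα = 23.2
Slice 4: Δl = 2.9/cos32.5° = 3.438 m; N'_4 = 56·cos32.5° = 47.2; c'Δl = 10.32; W sinα = 30.1
Σc'Δl = 29.9 kN/m; ΣN' = 194.2 kN/m; ΣW sinα = 58.3 kN/m
Resisting = 29.9 + 194.2·tan25.4° = 29.9 + 92.2 = 122.1 kN/m
FS = 122.1 / 58.3 = 2.094

FS = 2.09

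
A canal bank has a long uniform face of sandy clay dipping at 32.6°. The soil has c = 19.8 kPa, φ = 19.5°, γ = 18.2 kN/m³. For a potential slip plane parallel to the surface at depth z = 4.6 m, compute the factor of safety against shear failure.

FS = 1.07

For an infinite slope with a slip plane parallel to the surface (no pore pressure): FS = [c + γz cos²β tanφ] / [γz sinβ cosβ].
γz = 18.2·4.6 = 83.72 kN/m²
Numerator = 19.8 + 83.72·cos²32.6°·tan19.5° = 19.8 + 83.72·0.7097·0.3541 = 40.841 kPa
Denominator = 83.72·sin32.6°·cos32.6° = 83.72·0.5388·0.8425 = 38.000 kPa
FS = 40.841 / 38.000 = 1.075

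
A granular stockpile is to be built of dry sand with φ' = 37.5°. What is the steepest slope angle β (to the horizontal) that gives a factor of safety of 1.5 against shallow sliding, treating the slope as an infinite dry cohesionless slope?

For an infinite dry cohesionless slope FS = tanφ'/tanβ, so tanβ = tanφ' / FS.
tanβ = tan37.5° / 1.5 = 0.7673 / 1.5 = 0.5116
β = arctan(0.5116) = 27.09°

β = 27.1°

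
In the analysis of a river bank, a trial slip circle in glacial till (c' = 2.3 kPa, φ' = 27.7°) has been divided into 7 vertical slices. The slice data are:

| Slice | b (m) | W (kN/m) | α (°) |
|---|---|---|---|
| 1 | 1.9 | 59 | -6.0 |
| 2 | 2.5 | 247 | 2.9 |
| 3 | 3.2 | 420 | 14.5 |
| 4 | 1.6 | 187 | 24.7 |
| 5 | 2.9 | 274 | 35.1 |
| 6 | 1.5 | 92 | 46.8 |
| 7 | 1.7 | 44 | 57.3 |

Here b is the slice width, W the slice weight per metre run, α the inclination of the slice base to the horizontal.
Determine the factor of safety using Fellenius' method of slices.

Ordinary method of slices: FS = Σ[c'·Δl_i + (W_i cosα_i)·tanφ'] / Σ W_i sinα_i, with Δl_i = b_i / cosα_i.
Slice 1: Δl = 1.9/cos(-6.0°) = 1.910 m; N'_1 = 59·cos(-6.0°) = 58.7; c'Δl = 4.39; W sinα = -6.2
Slice 2: Δl = 2.5/cos2.9° = 2.503 m; N'_2 = 247·cos2.9° = 246.7; c'Δl = 5.76; W sinα = 12.5
Slice 3: Δl = 3.2/cos14.5° = 3.305 m; N'_3 = 420·cos14.5° = 406.6; c'Δl = 7.60; W sinα = 105.2
Slice 4: Δl = 1.6/cos24.7° = 1.761 m; N'_4 = 187·cos24.7° = 169.9; c'Δl = 4.05; W sinα = 78.1
Slice 5: Δl = 2.9/cos35.1° = 3.545 m; N'_5 = 274·cos35.1° = 224.2; c'Δl = 8.15; W sinα = 157.6
Slice 6: Δl = 1.5/cos46.8° = 2.191 m; N'_6 = 92·cos46.8° = 63.0; c'Δl = 5.04; W sinα = 67.1
Slice 7: Δl = 1.7/cos57.3° = 3.147 m; N'_7 = 44·cos57.3° = 23.8; c'Δl = 7.24; W sinα = 37.0
Σc'Δl = 42.2 kN/m; ΣN' = 1192.8 kN/m; ΣW sinα = 451.3 kN/m
Resisting = 42.2 + 1192.8·tan27.7° = 42.2 + 626.2 = 668.5 kN/m
FS = 668.5 / 451.3 = 1.481

FS = 1.48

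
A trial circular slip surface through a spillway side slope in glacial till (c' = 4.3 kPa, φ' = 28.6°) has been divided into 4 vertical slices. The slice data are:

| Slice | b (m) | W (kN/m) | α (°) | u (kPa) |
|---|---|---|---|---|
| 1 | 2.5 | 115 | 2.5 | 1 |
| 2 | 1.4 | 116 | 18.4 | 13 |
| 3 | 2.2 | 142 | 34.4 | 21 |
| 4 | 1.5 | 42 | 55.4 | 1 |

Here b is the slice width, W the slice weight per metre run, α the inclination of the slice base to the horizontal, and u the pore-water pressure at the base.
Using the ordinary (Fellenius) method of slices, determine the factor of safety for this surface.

Ordinary method of slices: FS = Σ[c'·Δl_i + (W_i cosα_i − u_i·Δl_i)·tanφ'] / Σ W_i sinα_i, with Δl_i = b_i / cosα_i.
Slice 1: Δl = 2.5/cos2.5° = 2.502 m; N'_1 = 115·cos2.5° − 1·2.502 = 112.4; c'Δl = 10.76; W sinα = 5.0
Slice 2: Δl = 1.4/cos18.4° = 1.475 m; N'_2 = 116·cos18.4° − 13·1.475 = 90.9; c'Δl = 6.34; W sinα = 36.6
Slice 3: Δl = 2.2/cos34.4° = 2.666 m; N'_3 = 142·cos34.4° − 21·2.666 = 61.2; c'Δl = 11.47; W sinα = 80.2
Slice 4: Δl = 1.5/cos55.4° = 2.642 m; N'_4 = 42·cos55.4° − 1·2.642 = 21.2; c'Δl = 11.36; W sinα = 34.6
Σc'Δl = 39.9 kN/m; ΣN' = 285.7 kN/m; ΣW sinα = 156.4 kN/m
Resisting = 39.9 + 285.7·tan28.6° = 39.9 + 155.7 = 195.7 kN/m
FS = 195.7 / 156.4 = 1.251

FS = 1.25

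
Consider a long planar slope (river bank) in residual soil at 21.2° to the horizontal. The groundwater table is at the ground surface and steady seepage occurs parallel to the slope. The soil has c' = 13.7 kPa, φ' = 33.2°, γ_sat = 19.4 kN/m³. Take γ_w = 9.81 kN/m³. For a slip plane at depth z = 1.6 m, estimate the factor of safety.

With seepage parallel to the slope and the water table at the surface, the effective normal stress on the slip plane uses the buoyant unit weight γ' = γ_sat − γ_w while the driving shear stress uses γ_sat:
FS = [c' + γ' z cos²β tanφ'] / [γ_sat z sinβ cosβ]
γ' = 19.4 − 9.81 = 9.59 kN/m³
Numerator = 13.7 + 9.59·1.6·cos²21.2°·tan33.2° = 13.7 + 9.59·1.6·0.8692·0.6544 = 22.428 kPa
Denominator = 19.4·1.6·sin21.2°·cos21.2° = 19.4·1.6·0.3616·0.9323 = 10.465 kPa
FS = 22.428 / 10.465 = 2.143

FS = 2.14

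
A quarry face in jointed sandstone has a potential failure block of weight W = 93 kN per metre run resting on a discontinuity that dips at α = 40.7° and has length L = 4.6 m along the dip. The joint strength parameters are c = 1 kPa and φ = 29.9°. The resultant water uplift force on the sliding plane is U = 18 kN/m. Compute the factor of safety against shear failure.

FS = 0.57

Resolving the block weight along and normal to the plane and applying the Mohr–Coulomb strength on the joint:
N' = W cosα − U = 93·cos40.7° − 18 = 52.5 kN/m
Driving force T = W sinα = 93·sin40.7° = 60.6 kN/m
Resisting force R = c·L + N'·tanφ = 1·4.6 + 52.5·tan29.9° = 4.6 + 30.2 = 34.8 kN/m
FS = R / T = 34.8 / 60.6 = 0.574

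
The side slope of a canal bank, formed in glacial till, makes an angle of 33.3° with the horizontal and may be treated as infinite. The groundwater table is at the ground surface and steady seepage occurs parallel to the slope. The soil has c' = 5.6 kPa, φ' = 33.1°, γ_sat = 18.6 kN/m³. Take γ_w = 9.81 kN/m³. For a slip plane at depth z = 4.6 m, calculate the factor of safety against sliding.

FS = 0.61

With seepage parallel to the slope and the water table at the surface, the effective normal stress on the slip plane uses the buoyant unit weight γ' = γ_sat − γ_w while the driving shear stress uses γ_sat:
FS = [c' + γ' z cos²β tanφ'] / [γ_sat z sinβ cosβ]
γ' = 18.6 − 9.81 = 8.79 kN/m³
Numerator = 5.6 + 8.79·4.6·cos²33.3°·tan33.1° = 5.6 + 8.79·4.6·0.6986·0.6519 = 24.013 kPa
Denominator = 18.6·4.6·sin33.3°·cos33.3° = 18.6·4.6·0.5490·0.8358 = 39.262 kPa
FS = 24.013 / 39.262 = 0.612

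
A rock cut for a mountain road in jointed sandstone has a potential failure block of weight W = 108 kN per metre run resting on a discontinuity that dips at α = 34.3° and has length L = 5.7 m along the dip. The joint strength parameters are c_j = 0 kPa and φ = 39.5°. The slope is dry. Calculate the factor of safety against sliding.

FS = 1.21

Resolving the block weight along and normal to the plane and applying the Mohr–Coulomb strength on the joint:
N' = W cosα = 108·cos34.3° = 89.2 kN/m
Driving force T = W sinα = 108·sin34.3° = 60.9 kN/m
Resisting force R = c_j·L + N'·tanφ = 0·5.7 + 89.2·tan39.5° = 0.0 + 73.5 = 73.5 kN/m
FS = R / T = 73.5 / 60.9 = 1.208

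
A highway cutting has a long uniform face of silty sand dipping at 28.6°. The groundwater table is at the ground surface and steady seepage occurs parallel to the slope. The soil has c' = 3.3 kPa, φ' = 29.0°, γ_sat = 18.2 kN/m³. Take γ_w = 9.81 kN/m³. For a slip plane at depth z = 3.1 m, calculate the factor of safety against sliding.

FS = 0.61

With seepage parallel to the slope and the water table at the surface, the effective normal stress on the slip plane uses the buoyant unit weight γ' = γ_sat − γ_w while the driving shear stress uses γ_sat:
FS = [c' + γ' z cos²β tanφ'] / [γ_sat z sinβ cosβ]
γ' = 18.2 − 9.81 = 8.39 kN/m³
Numerator = 3.3 + 8.39·3.1·cos²28.6°·tan29.0° = 3.3 + 8.39·3.1·0.7709·0.5543 = 14.413 kPa
Denominator = 18.2·3.1·sin28.6°·cos28.6° = 18.2·3.1·0.4787·0.8780 = 23.712 kPa
FS = 14.413 / 23.712 = 0.608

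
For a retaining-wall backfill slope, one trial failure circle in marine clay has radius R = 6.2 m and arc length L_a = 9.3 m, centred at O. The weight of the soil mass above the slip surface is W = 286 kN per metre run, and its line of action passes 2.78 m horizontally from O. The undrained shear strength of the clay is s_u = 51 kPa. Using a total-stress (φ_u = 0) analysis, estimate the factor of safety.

Taking moments about the centre O, the resisting moment is provided by the undrained shear strength acting along the arc:
M_R = s_u·L_a·R = 51·9.30·6.2 = 2940.7 kN·m/m
M_D = W·d = 286·2.78 = 795.1 kN·m/m
FS = M_R / M_D = 2940.7 / 795.1 = 3.699

FS = 3.70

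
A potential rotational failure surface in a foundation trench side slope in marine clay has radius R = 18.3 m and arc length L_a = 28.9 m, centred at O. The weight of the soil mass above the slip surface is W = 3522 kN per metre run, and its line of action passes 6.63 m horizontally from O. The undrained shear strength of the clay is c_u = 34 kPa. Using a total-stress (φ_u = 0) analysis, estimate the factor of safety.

FS = 0.77

Taking moments about the centre O, the resisting moment is provided by the undrained shear strength acting along the arc:
M_R = c_u·L_a·R = 34·28.90·18.3 = 17981.6 kN·m/m
M_D = W·d = 3522·6.63 = 23350.9 kN·m/m
FS = M_R / M_D = 17981.6 / 23350.9 = 0.770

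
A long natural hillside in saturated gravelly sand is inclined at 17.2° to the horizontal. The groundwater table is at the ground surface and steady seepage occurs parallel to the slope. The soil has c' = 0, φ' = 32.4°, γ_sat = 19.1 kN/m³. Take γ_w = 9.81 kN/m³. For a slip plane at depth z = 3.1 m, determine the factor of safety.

With seepage parallel to the slope and the water table at the surface, the effective normal stress on the slip plane uses the buoyant unit weight γ' = γ_sat − γ_w while the driving shear stress uses γ_sat:
FS = [c' + γ' z cos²β tanφ'] / [γ_sat z sinβ cosβ]
(For c' = 0 this reduces to FS = (γ'/γ_sat)·tanφ'/tanβ.)
γ' = 19.1 − 9.81 = 9.29 kN/m³
Numerator = 0.0 + 9.29·3.1·cos²17.2°·tan32.4° = 0.0 + 9.29·3.1·0.9126·0.6346 = 16.678 kPa
Denominator = 19.1·3.1·sin17.2°·cos17.2° = 19.1·3.1·0.2957·0.9553 = 16.726 kPa
FS = 16.678 / 16.726 = 0.997

FS = 1.00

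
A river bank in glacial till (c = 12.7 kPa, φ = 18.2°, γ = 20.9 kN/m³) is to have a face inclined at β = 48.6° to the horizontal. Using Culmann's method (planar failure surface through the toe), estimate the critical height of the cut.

Culmann's analysis gives the critical failure plane at α_cr = (β + φ)/2 = (48.6 + 18.2)/2 = 33.4°, and the critical height
H_c = (4c/γ) · sinβ cosφ / [1 − cos(β − φ)]
    = (4·12.7/20.9) · sin48.6°·cos18.2° / [1 − cos(30.4°)]
    = 2.431 · 0.7501·0.9500 / [1 − 0.8625]
    = 2.431 · 0.7126 / 0.1375
    = 12.60 m

H_c = 12.60 m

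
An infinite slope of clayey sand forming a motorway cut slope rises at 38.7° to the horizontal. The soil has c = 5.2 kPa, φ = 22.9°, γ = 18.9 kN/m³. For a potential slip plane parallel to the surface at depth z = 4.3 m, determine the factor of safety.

FS = 0.66

For an infinite slope with a slip plane parallel to the surface (no pore pressure): FS = [c + γz cos²β tanφ] / [γz sinβ cosβ].
γz = 18.9·4.3 = 81.27 kN/m²
Numerator = 5.2 + 81.27·cos²38.7°·tan22.9° = 5.2 + 81.27·0.6091·0.4224 = 26.109 kPa
Denominator = 81.27·sin38.7°·cos38.7° = 81.27·0.6252·0.7804 = 39.656 kPa
FS = 26.109 / 39.656 = 0.658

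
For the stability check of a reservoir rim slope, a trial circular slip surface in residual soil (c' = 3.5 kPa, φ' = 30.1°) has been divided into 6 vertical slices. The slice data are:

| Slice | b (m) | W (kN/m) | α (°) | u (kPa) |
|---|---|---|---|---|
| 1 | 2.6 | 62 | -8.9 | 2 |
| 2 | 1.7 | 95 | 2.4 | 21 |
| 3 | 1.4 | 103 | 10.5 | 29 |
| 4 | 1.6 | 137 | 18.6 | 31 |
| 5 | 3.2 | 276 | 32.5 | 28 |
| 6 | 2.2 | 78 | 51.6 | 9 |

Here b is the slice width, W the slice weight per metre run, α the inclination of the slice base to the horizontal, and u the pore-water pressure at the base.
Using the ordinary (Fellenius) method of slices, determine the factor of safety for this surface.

FS = 1.06

Ordinary method of slices: FS = Σ[c'·Δl_i + (W_i cosα_i − u_i·Δl_i)·tanφ'] / Σ W_i sinα_i, with Δl_i = b_i / cosα_i.
Slice 1: Δl = 2.6/cos(-8.9°) = 2.632 m; N'_1 = 62·cos(-8.9°) − 2·2.632 = 56.0; c'Δl = 9.21; W sinα = -9.6
Slice 2: Δl = 1.7/cos2.4° = 1.701 m; N'_2 = 95·cos2.4° − 21·1.701 = 59.2; c'Δl = 5.96; W sinα = 4.0
Slice 3: Δl = 1.4/cos10.5° = 1.424 m; N'_3 = 103·cos10.5° − 29·1.424 = 60.0; c'Δl = 4.98; W sinα = 18.8
Slice 4: Δl = 1.6/cos18.6° = 1.688 m; N'_4 = 137·cos18.6° − 31·1.688 = 77.5; c'Δl = 5.91; W sinα = 43.7
Slice 5: Δl = 3.2/cos32.5° = 3.794 m; N'_5 = 276·cos32.5° − 28·3.794 = 126.5; c'Δl = 13.28; W sinα = 148.3
Slice 6: Δl = 2.2/cos51.6° = 3.542 m; N'_6 = 78·cos51.6° − 9·3.542 = 16.6; c'Δl = 12.40; W sinα = 61.1
Σc'Δl = 51.7 kN/m; ΣN' = 395.8 kN/m; ΣW sinα = 266.3 kN/m
Resisting = 51.7 + 395.8·tan30.1° = 51.7 + 229.4 = 281.2 kN/m
FS = 281.2 / 266.3 = 1.056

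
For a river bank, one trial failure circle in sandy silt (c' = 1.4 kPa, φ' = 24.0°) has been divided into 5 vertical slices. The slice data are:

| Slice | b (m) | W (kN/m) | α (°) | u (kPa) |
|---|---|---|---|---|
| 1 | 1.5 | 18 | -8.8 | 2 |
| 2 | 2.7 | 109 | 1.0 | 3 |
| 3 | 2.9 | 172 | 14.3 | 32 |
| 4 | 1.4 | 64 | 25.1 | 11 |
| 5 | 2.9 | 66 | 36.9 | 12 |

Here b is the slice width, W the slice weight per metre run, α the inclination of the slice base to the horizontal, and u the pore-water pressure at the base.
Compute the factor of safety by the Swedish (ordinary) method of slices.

Ordinary method of slices: FS = Σ[c'·Δl_i + (W_i cosα_i − u_i·Δl_i)·tanφ'] / Σ W_i sinα_i, with Δl_i = b_i / cosα_i.
Slice 1: Δl = 1.5/cos(-8.8°) = 1.518 m; N'_1 = 18·cos(-8.8°) − 2·1.518 = 14.8; c'Δl = 2.13; W sinα = -2.8
Slice 2: Δl = 2.7/cos1.0° = 2.700 m; N'_2 = 109·cos1.0° − 3·2.700 = 100.9; c'Δl = 3.78; W sinα = 1.9
Slice 3: Δl = 2.9/cos14.3° = 2.993 m; N'_3 = 172·cos14.3° − 32·2.993 = 70.9; c'Δl = 4.19; W sinα = 42.5
Slice 4: Δl = 1.4/cos25.1° = 1.546 m; N'_4 = 64·cos25.1° − 11·1.546 = 41.0; c'Δl = 2.16; W sinα = 27.1
Slice 5: Δl = 2.9/cos36.9° = 3.626 m; N'_5 = 66·cos36.9° − 12·3.626 = 9.3; c'Δl = 5.08; W sinα = 39.6
Σc'Δl = 17.3 kN/m; ΣN' = 236.8 kN/m; ΣW sinα = 108.4 kN/m
Resisting = 17.3 + 236.8·tan24.0° = 17.3 + 105.4 = 122.7 kN/m
FS = 122.7 / 108.4 = 1.132

FS = 1.13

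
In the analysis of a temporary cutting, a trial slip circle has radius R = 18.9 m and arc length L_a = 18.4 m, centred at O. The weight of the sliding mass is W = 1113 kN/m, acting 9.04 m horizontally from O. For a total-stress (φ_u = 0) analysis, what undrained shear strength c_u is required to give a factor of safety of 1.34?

c_u = 38.8 kPa

FS = c_u·L_a·R / (W·d), so c_u = FS·W·d / (L_a·R).
c_u = 1.34·1113·9.04 / (18.40·18.9) = 13482.4 / 347.76 = 38.77 kPa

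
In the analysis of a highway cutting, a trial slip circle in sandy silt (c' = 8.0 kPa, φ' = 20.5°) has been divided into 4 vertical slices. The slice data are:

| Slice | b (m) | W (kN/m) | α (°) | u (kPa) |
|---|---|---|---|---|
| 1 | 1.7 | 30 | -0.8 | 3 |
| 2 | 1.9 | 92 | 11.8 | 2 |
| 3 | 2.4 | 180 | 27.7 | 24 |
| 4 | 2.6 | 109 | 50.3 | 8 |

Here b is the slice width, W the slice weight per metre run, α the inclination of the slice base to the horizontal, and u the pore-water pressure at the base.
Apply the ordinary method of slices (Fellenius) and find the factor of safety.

Ordinary method of slices: FS = Σ[c'·Δl_i + (W_i cosα_i − u_i·Δl_i)·tanφ'] / Σ W_i sinα_i, with Δl_i = b_i / cosα_i.
Slice 1: Δl = 1.7/cos(-0.8°) = 1.700 m; N'_1 = 30·cos(-0.8°) − 3·1.700 = 24.9; c'Δl = 13.60; W sinα = -0.4
Slice 2: Δl = 1.9/cos11.8° = 1.941 m; N'_2 = 92·cos11.8° − 2·1.941 = 86.2; c'Δl = 15.53; W sinα = 18.8
Slice 3: Δl = 2.4/cos27.7° = 2.711 m; N'_3 = 180·cos27.7° − 24·2.711 = 94.3; c'Δl = 21.69; W sinα = 83.7
Slice 4: Δl = 2.6/cos50.3° = 4.070 m; N'_4 = 109·cos50.3° − 8·4.070 = 37.1; c'Δl = 32.56; W sinα = 83.9
Σc'Δl = 83.4 kN/m; ΣN' = 242.4 kN/m; ΣW sinα = 185.9 kN/m
Resisting = 83.4 + 242.4·tan20.5° = 83.4 + 90.6 = 174.0 kN/m
FS = 174.0 / 185.9 = 0.936

FS = 0.94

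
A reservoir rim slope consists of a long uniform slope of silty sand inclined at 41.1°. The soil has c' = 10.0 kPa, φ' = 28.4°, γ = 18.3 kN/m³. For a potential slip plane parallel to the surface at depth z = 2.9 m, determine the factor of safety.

For an infinite slope with a slip plane parallel to the surface (no pore pressure): FS = [c' + γz cos²β tanφ'] / [γz sinβ cosβ].
γz = 18.3·2.9 = 53.07 kN/m²
Numerator = 10.0 + 53.07·cos²41.1°·tan28.4° = 10.0 + 53.07·0.5679·0.5407 = 26.295 kPa
Denominator = 53.07·sin41.1°·cos41.1° = 53.07·0.6574·0.7536 = 26.289 kPa
FS = 26.295 / 26.289 = 1.000

FS = 1.00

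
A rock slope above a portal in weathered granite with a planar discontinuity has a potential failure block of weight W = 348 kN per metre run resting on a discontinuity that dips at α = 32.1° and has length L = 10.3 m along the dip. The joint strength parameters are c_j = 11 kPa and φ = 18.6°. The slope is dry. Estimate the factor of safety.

Resolving the block weight along and normal to the plane and applying the Mohr–Coulomb strength on the joint:
N' = W cosα = 348·cos32.1° = 294.8 kN/m
Driving force T = W sinα = 348·sin32.1° = 184.9 kN/m
Resisting force R = c_j·L + N'·tanφ = 11·10.3 + 294.8·tan18.6° = 113.3 + 99.2 = 212.5 kN/m
FS = R / T = 212.5 / 184.9 = 1.149

FS = 1.15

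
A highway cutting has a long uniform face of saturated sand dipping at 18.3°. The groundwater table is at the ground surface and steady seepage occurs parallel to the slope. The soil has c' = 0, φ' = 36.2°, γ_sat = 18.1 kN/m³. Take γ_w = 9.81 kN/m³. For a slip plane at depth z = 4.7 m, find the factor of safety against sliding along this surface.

FS = 1.01

With seepage parallel to the slope and the water table at the surface, the effective normal stress on the slip plane uses the buoyant unit weight γ' = γ_sat − γ_w while the driving shear stress uses γ_sat:
FS = [c' + γ' z cos²β tanφ'] / [γ_sat z sinβ cosβ]
(For c' = 0 this reduces to FS = (γ'/γ_sat)·tanφ'/tanβ.)
γ' = 18.1 − 9.81 = 8.29 kN/m³
Numerator = 0.0 + 8.29·4.7·cos²18.3°·tan36.2° = 0.0 + 8.29·4.7·0.9014·0.7319 = 25.705 kPa
Denominator = 18.1·4.7·sin18.3°·cos18.3° = 18.1·4.7·0.3140·0.9494 = 25.360 kPa
FS = 25.705 / 25.360 = 1.014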